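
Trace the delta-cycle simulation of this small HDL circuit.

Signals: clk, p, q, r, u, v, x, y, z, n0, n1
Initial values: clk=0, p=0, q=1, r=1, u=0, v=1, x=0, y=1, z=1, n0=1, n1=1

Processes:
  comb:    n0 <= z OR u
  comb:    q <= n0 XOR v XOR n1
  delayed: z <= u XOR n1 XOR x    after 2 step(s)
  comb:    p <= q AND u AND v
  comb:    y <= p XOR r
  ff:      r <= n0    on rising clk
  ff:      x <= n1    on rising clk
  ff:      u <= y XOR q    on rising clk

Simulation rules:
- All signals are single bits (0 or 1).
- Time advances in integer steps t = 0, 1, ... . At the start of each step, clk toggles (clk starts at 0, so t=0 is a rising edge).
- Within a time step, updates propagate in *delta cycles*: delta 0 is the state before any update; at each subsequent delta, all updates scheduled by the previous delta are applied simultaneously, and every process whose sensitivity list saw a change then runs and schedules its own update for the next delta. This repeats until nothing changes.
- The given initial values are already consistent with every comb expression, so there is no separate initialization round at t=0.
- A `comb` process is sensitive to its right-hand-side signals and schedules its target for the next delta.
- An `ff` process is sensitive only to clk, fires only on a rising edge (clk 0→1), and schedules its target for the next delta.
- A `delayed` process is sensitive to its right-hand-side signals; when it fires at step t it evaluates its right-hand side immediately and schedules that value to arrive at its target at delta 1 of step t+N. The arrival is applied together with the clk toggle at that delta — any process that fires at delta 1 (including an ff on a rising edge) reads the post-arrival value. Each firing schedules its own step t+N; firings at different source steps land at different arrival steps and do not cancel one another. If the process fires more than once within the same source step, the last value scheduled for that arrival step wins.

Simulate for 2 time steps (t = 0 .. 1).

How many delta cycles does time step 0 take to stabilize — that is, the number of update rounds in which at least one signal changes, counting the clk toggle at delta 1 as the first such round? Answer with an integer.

2

[bits: x,q,p,v,clk,n1,n0,r,u,z,y]
t=0: Δ0=01010111011 Δ1=01011111011 Δ2=11011111011 | 2Δ
t=1: Δ0=11011111011 Δ1=11010111011 | 1Δ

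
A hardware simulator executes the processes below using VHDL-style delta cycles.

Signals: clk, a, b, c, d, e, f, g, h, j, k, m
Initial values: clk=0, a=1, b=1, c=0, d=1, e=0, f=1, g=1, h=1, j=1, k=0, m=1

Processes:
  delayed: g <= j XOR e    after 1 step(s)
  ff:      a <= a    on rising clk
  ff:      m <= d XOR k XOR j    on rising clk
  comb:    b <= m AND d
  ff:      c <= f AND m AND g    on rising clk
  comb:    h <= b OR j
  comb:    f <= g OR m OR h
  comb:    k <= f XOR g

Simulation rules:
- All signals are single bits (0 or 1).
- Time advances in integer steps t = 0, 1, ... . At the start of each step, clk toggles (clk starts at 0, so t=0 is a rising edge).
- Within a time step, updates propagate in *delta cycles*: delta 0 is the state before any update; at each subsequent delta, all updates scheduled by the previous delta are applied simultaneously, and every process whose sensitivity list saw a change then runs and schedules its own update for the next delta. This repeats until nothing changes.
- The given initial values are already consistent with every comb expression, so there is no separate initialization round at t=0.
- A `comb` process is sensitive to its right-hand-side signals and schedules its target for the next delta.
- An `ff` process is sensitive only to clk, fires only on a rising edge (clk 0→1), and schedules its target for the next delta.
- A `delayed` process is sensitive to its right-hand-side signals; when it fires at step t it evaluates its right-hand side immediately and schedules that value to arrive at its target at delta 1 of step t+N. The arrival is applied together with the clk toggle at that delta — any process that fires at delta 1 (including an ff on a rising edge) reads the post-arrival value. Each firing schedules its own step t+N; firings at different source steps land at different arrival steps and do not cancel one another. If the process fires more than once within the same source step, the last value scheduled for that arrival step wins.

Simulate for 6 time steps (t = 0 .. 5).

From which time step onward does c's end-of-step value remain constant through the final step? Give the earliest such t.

t0.Δ0 m=1 j=1 f=1 h=1 g=1 e=0 c=0 b=1 clk=0 d=1 k=0 a=1
t0.Δ1 m=1 j=1 f=1 h=1 g=1 e=0 c=0 b=1 clk=1 d=1 k=0 a=1
t0.Δ2 m=0 j=1 f=1 h=1 g=1 e=0 c=1 b=1 clk=1 d=1 k=0 a=1
t0.Δ3 m=0 j=1 f=1 h=1 g=1 e=0 c=1 b=0 clk=1 d=1 k=0 a=1
t1.Δ0 m=0 j=1 f=1 h=1 g=1 e=0 c=1 b=0 clk=1 d=1 k=0 a=1
t1.Δ1 m=0 j=1 f=1 h=1 g=1 e=0 c=1 b=0 clk=0 d=1 k=0 a=1
t2.Δ0 m=0 j=1 f=1 h=1 g=1 e=0 c=1 b=0 clk=0 d=1 k=0 a=1
t2.Δ1 m=0 j=1 f=1 h=1 g=1 e=0 c=1 b=0 clk=1 d=1 k=0 a=1
t2.Δ2 m=0 j=1 f=1 h=1 g=1 e=0 c=0 b=0 clk=1 d=1 k=0 a=1
t3.Δ0 m=0 j=1 f=1 h=1 g=1 e=0 c=0 b=0 clk=1 d=1 k=0 a=1
t3.Δ1 m=0 j=1 f=1 h=1 g=1 e=0 c=0 b=0 clk=0 d=1 k=0 a=1
t4.Δ0 m=0 j=1 f=1 h=1 g=1 e=0 c=0 b=0 clk=0 d=1 k=0 a=1
t4.Δ1 m=0 j=1 f=1 h=1 g=1 e=0 c=0 b=0 clk=1 d=1 k=0 a=1
t5.Δ0 m=0 j=1 f=1 h=1 g=1 e=0 c=0 b=0 clk=1 d=1 k=0 a=1
t5.Δ1 m=0 j=1 f=1 h=1 g=1 e=0 c=0 b=0 clk=0 d=1 k=0 a=1

2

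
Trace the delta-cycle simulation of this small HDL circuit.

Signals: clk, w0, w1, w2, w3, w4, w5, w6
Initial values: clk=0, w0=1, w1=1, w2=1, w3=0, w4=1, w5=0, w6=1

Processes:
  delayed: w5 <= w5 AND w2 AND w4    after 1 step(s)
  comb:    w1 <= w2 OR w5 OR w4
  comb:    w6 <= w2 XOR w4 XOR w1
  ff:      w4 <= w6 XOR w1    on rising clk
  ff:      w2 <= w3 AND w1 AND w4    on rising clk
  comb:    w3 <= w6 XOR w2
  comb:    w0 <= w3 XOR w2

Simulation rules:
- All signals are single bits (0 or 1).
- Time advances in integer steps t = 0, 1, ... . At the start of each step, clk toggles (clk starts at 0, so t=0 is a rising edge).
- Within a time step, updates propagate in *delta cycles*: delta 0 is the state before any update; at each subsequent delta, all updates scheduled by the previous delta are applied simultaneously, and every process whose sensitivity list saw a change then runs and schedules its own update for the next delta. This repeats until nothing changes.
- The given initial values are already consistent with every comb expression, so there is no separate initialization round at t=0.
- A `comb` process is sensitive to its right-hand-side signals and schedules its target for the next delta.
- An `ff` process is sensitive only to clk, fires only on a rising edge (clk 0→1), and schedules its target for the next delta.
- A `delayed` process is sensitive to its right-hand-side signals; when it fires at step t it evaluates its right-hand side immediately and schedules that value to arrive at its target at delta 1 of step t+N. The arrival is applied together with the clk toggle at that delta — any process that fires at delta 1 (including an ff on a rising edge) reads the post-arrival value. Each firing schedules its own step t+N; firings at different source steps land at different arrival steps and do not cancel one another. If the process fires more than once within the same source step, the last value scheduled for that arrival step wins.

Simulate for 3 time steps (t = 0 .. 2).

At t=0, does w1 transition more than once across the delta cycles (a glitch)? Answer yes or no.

[bits: w3,w5,w6,w1,w2,clk,w0,w4]
t=0: Δ0=00111011 Δ1=00111111 Δ2=00110110 Δ3=10100100 Δ4=10000110 Δ5=00000110 Δ6=00000100 | 6Δ
t=1: Δ0=00000100 Δ1=00000000 | 1Δ
t=2: Δ0=00000000 Δ1=00000100 | 1Δ

no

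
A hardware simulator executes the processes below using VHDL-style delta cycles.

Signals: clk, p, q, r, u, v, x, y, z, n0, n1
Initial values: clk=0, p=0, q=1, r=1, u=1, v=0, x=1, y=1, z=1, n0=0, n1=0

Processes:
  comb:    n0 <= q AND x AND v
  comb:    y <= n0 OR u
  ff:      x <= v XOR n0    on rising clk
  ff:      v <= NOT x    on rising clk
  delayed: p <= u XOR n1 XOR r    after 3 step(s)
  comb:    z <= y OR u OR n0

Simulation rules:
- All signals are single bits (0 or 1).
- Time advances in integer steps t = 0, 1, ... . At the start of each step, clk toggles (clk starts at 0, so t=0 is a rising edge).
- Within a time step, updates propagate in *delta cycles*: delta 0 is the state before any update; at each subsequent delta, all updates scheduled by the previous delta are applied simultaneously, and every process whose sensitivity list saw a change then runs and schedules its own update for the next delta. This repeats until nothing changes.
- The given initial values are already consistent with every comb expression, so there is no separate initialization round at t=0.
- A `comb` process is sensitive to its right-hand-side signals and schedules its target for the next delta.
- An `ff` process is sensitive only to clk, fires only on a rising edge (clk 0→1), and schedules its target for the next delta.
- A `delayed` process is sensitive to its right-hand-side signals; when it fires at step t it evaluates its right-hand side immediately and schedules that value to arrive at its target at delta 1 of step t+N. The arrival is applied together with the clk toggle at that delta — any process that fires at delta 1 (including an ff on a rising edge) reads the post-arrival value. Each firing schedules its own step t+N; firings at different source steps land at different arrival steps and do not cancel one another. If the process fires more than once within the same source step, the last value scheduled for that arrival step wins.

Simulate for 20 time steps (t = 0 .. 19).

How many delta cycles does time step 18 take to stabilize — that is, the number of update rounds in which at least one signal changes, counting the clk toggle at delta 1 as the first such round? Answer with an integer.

3

t0.Δ0 r=1 n0=0 y=1 v=0 p=0 x=1 u=1 q=1 n1=0 clk=0 z=1
t0.Δ1 r=1 n0=0 y=1 v=0 p=0 x=1 u=1 q=1 n1=0 clk=1 z=1
t0.Δ2 r=1 n0=0 y=1 v=0 p=0 x=0 u=1 q=1 n1=0 clk=1 z=1
t1.Δ0 r=1 n0=0 y=1 v=0 p=0 x=0 u=1 q=1 n1=0 clk=1 z=1
t1.Δ1 r=1 n0=0 y=1 v=0 p=0 x=0 u=1 q=1 n1=0 clk=0 z=1
t2.Δ0 r=1 n0=0 y=1 v=0 p=0 x=0 u=1 q=1 n1=0 clk=0 z=1
t2.Δ1 r=1 n0=0 y=1 v=0 p=0 x=0 u=1 q=1 n1=0 clk=1 z=1
t2.Δ2 r=1 n0=0 y=1 v=1 p=0 x=0 u=1 q=1 n1=0 clk=1 z=1
t3.Δ0 r=1 n0=0 y=1 v=1 p=0 x=0 u=1 q=1 n1=0 clk=1 z=1
t3.Δ1 r=1 n0=0 y=1 v=1 p=0 x=0 u=1 q=1 n1=0 clk=0 z=1
t4.Δ0 r=1 n0=0 y=1 v=1 p=0 x=0 u=1 q=1 n1=0 clk=0 z=1
t4.Δ1 r=1 n0=0 y=1 v=1 p=0 x=0 u=1 q=1 n1=0 clk=1 z=1
t4.Δ2 r=1 n0=0 y=1 v=1 p=0 x=1 u=1 q=1 n1=0 clk=1 z=1
t4.Δ3 r=1 n0=1 y=1 v=1 p=0 x=1 u=1 q=1 n1=0 clk=1 z=1
t5.Δ0 r=1 n0=1 y=1 v=1 p=0 x=1 u=1 q=1 n1=0 clk=1 z=1
t5.Δ1 r=1 n0=1 y=1 v=1 p=0 x=1 u=1 q=1 n1=0 clk=0 z=1
t6.Δ0 r=1 n0=1 y=1 v=1 p=0 x=1 u=1 q=1 n1=0 clk=0 z=1
t6.Δ1 r=1 n0=1 y=1 v=1 p=0 x=1 u=1 q=1 n1=0 clk=1 z=1
t6.Δ2 r=1 n0=1 y=1 v=0 p=0 x=0 u=1 q=1 n1=0 clk=1 z=1
t6.Δ3 r=1 n0=0 y=1 v=0 p=0 x=0 u=1 q=1 n1=0 clk=1 z=1
t7.Δ0 r=1 n0=0 y=1 v=0 p=0 x=0 u=1 q=1 n1=0 clk=1 z=1
t7.Δ1 r=1 n0=0 y=1 v=0 p=0 x=0 u=1 q=1 n1=0 clk=0 z=1
t8.Δ0 r=1 n0=0 y=1 v=0 p=0 x=0 u=1 q=1 n1=0 clk=0 z=1
t8.Δ1 r=1 n0=0 y=1 v=0 p=0 x=0 u=1 q=1 n1=0 clk=1 z=1
t8.Δ2 r=1 n0=0 y=1 v=1 p=0 x=0 u=1 q=1 n1=0 clk=1 z=1
t9.Δ0 r=1 n0=0 y=1 v=1 p=0 x=0 u=1 q=1 n1=0 clk=1 z=1
t9.Δ1 r=1 n0=0 y=1 v=1 p=0 x=0 u=1 q=1 n1=0 clk=0 z=1
t10.Δ0 r=1 n0=0 y=1 v=1 p=0 x=0 u=1 q=1 n1=0 clk=0 z=1
t10.Δ1 r=1 n0=0 y=1 v=1 p=0 x=0 u=1 q=1 n1=0 clk=1 z=1
t10.Δ2 r=1 n0=0 y=1 v=1 p=0 x=1 u=1 q=1 n1=0 clk=1 z=1
t10.Δ3 r=1 n0=1 y=1 v=1 p=0 x=1 u=1 q=1 n1=0 clk=1 z=1
t11.Δ0 r=1 n0=1 y=1 v=1 p=0 x=1 u=1 q=1 n1=0 clk=1 z=1
t11.Δ1 r=1 n0=1 y=1 v=1 p=0 x=1 u=1 q=1 n1=0 clk=0 z=1
t12.Δ0 r=1 n0=1 y=1 v=1 p=0 x=1 u=1 q=1 n1=0 clk=0 z=1
t12.Δ1 r=1 n0=1 y=1 v=1 p=0 x=1 u=1 q=1 n1=0 clk=1 z=1
t12.Δ2 r=1 n0=1 y=1 v=0 p=0 x=0 u=1 q=1 n1=0 clk=1 z=1
t12.Δ3 r=1 n0=0 y=1 v=0 p=0 x=0 u=1 q=1 n1=0 clk=1 z=1
t13.Δ0 r=1 n0=0 y=1 v=0 p=0 x=0 u=1 q=1 n1=0 clk=1 z=1
t13.Δ1 r=1 n0=0 y=1 v=0 p=0 x=0 u=1 q=1 n1=0 clk=0 z=1
t14.Δ0 r=1 n0=0 y=1 v=0 p=0 x=0 u=1 q=1 n1=0 clk=0 z=1
t14.Δ1 r=1 n0=0 y=1 v=0 p=0 x=0 u=1 q=1 n1=0 clk=1 z=1
t14.Δ2 r=1 n0=0 y=1 v=1 p=0 x=0 u=1 q=1 n1=0 clk=1 z=1
t15.Δ0 r=1 n0=0 y=1 v=1 p=0 x=0 u=1 q=1 n1=0 clk=1 z=1
t15.Δ1 r=1 n0=0 y=1 v=1 p=0 x=0 u=1 q=1 n1=0 clk=0 z=1
t16.Δ0 r=1 n0=0 y=1 v=1 p=0 x=0 u=1 q=1 n1=0 clk=0 z=1
t16.Δ1 r=1 n0=0 y=1 v=1 p=0 x=0 u=1 q=1 n1=0 clk=1 z=1
t16.Δ2 r=1 n0=0 y=1 v=1 p=0 x=1 u=1 q=1 n1=0 clk=1 z=1
t16.Δ3 r=1 n0=1 y=1 v=1 p=0 x=1 u=1 q=1 n1=0 clk=1 z=1
t17.Δ0 r=1 n0=1 y=1 v=1 p=0 x=1 u=1 q=1 n1=0 clk=1 z=1
t17.Δ1 r=1 n0=1 y=1 v=1 p=0 x=1 u=1 q=1 n1=0 clk=0 z=1
t18.Δ0 r=1 n0=1 y=1 v=1 p=0 x=1 u=1 q=1 n1=0 clk=0 z=1
t18.Δ1 r=1 n0=1 y=1 v=1 p=0 x=1 u=1 q=1 n1=0 clk=1 z=1
t18.Δ2 r=1 n0=1 y=1 v=0 p=0 x=0 u=1 q=1 n1=0 clk=1 z=1
t18.Δ3 r=1 n0=0 y=1 v=0 p=0 x=0 u=1 q=1 n1=0 clk=1 z=1
t19.Δ0 r=1 n0=0 y=1 v=0 p=0 x=0 u=1 q=1 n1=0 clk=1 z=1
t19.Δ1 r=1 n0=0 y=1 v=0 p=0 x=0 u=1 q=1 n1=0 clk=0 z=1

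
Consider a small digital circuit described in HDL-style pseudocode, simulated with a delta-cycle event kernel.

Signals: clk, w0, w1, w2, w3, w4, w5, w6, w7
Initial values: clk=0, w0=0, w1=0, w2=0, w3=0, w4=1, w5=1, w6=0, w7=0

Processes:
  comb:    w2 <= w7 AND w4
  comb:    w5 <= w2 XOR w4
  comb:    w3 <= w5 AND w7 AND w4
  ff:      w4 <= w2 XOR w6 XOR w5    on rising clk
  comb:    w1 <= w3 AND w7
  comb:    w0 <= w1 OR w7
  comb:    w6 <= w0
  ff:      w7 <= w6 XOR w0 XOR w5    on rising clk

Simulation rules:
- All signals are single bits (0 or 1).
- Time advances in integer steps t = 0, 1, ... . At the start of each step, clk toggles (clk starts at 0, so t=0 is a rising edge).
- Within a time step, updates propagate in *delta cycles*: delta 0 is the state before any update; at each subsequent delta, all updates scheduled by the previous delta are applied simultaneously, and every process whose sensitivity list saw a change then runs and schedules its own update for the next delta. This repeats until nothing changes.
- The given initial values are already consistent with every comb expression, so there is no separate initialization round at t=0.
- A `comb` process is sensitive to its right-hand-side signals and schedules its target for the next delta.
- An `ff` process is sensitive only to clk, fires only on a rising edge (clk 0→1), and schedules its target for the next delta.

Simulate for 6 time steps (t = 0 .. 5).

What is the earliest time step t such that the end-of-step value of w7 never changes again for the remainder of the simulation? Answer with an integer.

[bits: clk,w5,w2,w7,w1,w3,w0,w4,w6]
t=0: Δ0=010000010 Δ1=110000010 Δ2=110100010 Δ3=111101110 Δ4=101111111 Δ5=101110111 Δ6=101100111 | 6Δ
t=1: Δ0=101100111 Δ1=001100111 | 1Δ
t=2: Δ0=001100111 Δ1=101100111 Δ2=101000101 Δ3=110000001 Δ4=100000000 | 4Δ
t=3: Δ0=100000000 Δ1=000000000 | 1Δ
t=4: Δ0=000000000 Δ1=100000000 | 1Δ
t=5: Δ0=100000000 Δ1=000000000 | 1Δ

2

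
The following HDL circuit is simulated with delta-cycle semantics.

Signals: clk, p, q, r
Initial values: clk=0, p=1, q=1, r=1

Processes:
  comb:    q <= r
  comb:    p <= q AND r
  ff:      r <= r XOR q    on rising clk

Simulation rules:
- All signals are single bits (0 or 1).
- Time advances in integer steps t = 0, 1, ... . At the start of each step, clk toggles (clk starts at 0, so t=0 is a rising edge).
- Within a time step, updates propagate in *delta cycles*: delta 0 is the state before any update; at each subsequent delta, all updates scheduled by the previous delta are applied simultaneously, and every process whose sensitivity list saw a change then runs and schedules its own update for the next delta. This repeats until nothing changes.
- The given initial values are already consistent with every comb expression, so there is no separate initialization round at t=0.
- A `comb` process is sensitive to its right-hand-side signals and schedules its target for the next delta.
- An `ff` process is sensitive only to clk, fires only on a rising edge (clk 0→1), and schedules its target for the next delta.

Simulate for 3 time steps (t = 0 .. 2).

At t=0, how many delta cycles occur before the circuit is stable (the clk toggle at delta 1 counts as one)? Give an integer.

3

t0.Δ0 clk=0 p=1 q=1 r=1
t0.Δ1 clk=1 p=1 q=1 r=1
t0.Δ2 clk=1 p=1 q=1 r=0
t0.Δ3 clk=1 p=0 q=0 r=0
t1.Δ0 clk=1 p=0 q=0 r=0
t1.Δ1 clk=0 p=0 q=0 r=0
t2.Δ0 clk=0 p=0 q=0 r=0
t2.Δ1 clk=1 p=0 q=0 r=0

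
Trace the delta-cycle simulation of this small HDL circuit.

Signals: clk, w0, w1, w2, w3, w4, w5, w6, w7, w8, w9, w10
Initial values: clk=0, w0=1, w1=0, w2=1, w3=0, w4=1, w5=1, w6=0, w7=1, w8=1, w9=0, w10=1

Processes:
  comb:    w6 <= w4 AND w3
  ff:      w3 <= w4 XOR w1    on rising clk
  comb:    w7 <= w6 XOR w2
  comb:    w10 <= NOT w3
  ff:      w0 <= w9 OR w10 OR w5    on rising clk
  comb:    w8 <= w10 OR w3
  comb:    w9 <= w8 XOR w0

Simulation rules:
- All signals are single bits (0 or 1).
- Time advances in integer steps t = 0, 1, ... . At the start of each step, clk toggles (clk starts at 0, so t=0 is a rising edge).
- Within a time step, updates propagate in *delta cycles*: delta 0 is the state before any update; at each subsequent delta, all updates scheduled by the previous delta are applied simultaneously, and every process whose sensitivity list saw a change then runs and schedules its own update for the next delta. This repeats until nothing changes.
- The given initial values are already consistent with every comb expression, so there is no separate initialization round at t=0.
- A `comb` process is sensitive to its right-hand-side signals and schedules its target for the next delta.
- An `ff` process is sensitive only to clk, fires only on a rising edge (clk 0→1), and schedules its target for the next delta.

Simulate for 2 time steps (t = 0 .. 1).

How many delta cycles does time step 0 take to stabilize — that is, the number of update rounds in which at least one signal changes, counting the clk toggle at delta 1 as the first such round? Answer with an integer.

4

t0.Δ0 w7=1 w4=1 w6=0 w0=1 w8=1 w10=1 w1=0 w3=0 w9=0 clk=0 w2=1 w5=1
t0.Δ1 w7=1 w4=1 w6=0 w0=1 w8=1 w10=1 w1=0 w3=0 w9=0 clk=1 w2=1 w5=1
t0.Δ2 w7=1 w4=1 w6=0 w0=1 w8=1 w10=1 w1=0 w3=1 w9=0 clk=1 w2=1 w5=1
t0.Δ3 w7=1 w4=1 w6=1 w0=1 w8=1 w10=0 w1=0 w3=1 w9=0 clk=1 w2=1 w5=1
t0.Δ4 w7=0 w4=1 w6=1 w0=1 w8=1 w10=0 w1=0 w3=1 w9=0 clk=1 w2=1 w5=1
t1.Δ0 w7=0 w4=1 w6=1 w0=1 w8=1 w10=0 w1=0 w3=1 w9=0 clk=1 w2=1 w5=1
t1.Δ1 w7=0 w4=1 w6=1 w0=1 w8=1 w10=0 w1=0 w3=1 w9=0 clk=0 w2=1 w5=1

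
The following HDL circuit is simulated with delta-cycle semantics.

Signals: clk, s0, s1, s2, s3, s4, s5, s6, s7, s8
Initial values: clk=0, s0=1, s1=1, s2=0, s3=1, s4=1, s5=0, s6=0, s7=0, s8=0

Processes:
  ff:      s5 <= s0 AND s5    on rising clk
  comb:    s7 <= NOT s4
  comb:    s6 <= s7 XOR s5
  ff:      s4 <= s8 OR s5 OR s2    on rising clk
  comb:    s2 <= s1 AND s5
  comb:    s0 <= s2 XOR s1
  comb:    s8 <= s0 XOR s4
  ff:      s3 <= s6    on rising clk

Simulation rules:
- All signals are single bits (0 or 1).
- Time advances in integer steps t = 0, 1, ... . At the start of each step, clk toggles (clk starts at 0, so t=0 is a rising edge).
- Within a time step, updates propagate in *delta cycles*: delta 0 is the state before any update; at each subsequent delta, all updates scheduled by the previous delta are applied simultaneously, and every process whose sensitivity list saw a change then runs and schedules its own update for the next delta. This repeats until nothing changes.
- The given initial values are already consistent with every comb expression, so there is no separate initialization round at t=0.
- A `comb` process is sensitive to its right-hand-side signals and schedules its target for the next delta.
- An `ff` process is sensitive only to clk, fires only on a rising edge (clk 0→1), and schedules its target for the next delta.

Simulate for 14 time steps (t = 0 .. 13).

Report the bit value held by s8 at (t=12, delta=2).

0

[bits: s8,s5,s1,s3,s2,clk,s4,s0,s6,s7]
t=0: Δ0=0011001100 Δ1=0011011100 Δ2=0010010100 Δ3=1010010101 Δ4=1010010111 | 4Δ
t=1: Δ0=1010010111 Δ1=1010000111 | 1Δ
t=2: Δ0=1010000111 Δ1=1010010111 Δ2=1011011111 Δ3=0011011110 Δ4=0011011100 | 4Δ
t=3: Δ0=0011011100 Δ1=0011001100 | 1Δ
t=4: Δ0=0011001100 Δ1=0011011100 Δ2=0010010100 Δ3=1010010101 Δ4=1010010111 | 4Δ
t=5: Δ0=1010010111 Δ1=1010000111 | 1Δ
t=6: Δ0=1010000111 Δ1=1010010111 Δ2=1011011111 Δ3=0011011110 Δ4=0011011100 | 4Δ
t=7: Δ0=0011011100 Δ1=0011001100 | 1Δ
t=8: Δ0=0011001100 Δ1=0011011100 Δ2=0010010100 Δ3=1010010101 Δ4=1010010111 | 4Δ
t=9: Δ0=1010010111 Δ1=1010000111 | 1Δ
t=10: Δ0=1010000111 Δ1=1010010111 Δ2=1011011111 Δ3=0011011110 Δ4=0011011100 | 4Δ
t=11: Δ0=0011011100 Δ1=0011001100 | 1Δ
t=12: Δ0=0011001100 Δ1=0011011100 Δ2=0010010100 Δ3=1010010101 Δ4=1010010111 | 4Δ
t=13: Δ0=1010010111 Δ1=1010000111 | 1Δ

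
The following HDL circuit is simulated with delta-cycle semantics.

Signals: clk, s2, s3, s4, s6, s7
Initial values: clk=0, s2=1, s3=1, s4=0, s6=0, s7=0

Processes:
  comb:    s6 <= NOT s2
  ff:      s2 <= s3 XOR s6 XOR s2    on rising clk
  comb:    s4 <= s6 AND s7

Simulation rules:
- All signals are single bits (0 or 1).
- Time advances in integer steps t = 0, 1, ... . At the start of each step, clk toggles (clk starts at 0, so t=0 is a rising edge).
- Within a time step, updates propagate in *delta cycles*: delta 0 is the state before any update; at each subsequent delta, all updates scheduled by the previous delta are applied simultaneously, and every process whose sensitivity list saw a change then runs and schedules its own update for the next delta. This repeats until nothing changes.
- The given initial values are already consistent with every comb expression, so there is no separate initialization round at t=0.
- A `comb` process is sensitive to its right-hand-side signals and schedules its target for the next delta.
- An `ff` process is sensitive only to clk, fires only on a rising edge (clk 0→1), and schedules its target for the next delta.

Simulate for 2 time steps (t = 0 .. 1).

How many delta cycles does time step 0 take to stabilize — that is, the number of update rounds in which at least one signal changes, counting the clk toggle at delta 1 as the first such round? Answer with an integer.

t=0 Δ0: s6=0 s2=1 s4=0 s7=0 s3=1 clk=0
  Δ1: clk:0→1
  Δ2: s2:1→0
  Δ3: s6:0→1
  (3Δ to stable)
t=1 Δ0: s6=1 s2=0 s4=0 s7=0 s3=1 clk=1
  Δ1: clk:1→0
  (1Δ to stable)

3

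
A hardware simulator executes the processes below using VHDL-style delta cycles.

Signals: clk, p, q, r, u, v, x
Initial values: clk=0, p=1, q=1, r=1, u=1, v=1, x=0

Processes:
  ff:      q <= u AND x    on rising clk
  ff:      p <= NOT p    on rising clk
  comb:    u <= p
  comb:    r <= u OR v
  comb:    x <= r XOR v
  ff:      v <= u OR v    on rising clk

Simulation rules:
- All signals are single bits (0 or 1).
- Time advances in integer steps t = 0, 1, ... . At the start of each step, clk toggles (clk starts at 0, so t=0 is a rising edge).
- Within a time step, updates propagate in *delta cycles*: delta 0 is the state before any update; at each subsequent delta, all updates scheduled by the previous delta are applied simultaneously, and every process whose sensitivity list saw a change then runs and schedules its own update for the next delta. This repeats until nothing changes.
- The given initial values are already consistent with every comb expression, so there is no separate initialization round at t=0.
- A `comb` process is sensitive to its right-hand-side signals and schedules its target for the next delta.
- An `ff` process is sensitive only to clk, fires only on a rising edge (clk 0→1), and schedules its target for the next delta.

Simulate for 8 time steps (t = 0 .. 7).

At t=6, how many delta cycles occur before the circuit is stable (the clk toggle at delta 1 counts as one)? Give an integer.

3

t0.Δ0 r=1 q=1 x=0 clk=0 p=1 v=1 u=1
t0.Δ1 r=1 q=1 x=0 clk=1 p=1 v=1 u=1
t0.Δ2 r=1 q=0 x=0 clk=1 p=0 v=1 u=1
t0.Δ3 r=1 q=0 x=0 clk=1 p=0 v=1 u=0
t1.Δ0 r=1 q=0 x=0 clk=1 p=0 v=1 u=0
t1.Δ1 r=1 q=0 x=0 clk=0 p=0 v=1 u=0
t2.Δ0 r=1 q=0 x=0 clk=0 p=0 v=1 u=0
t2.Δ1 r=1 q=0 x=0 clk=1 p=0 v=1 u=0
t2.Δ2 r=1 q=0 x=0 clk=1 p=1 v=1 u=0
t2.Δ3 r=1 q=0 x=0 clk=1 p=1 v=1 u=1
t3.Δ0 r=1 q=0 x=0 clk=1 p=1 v=1 u=1
t3.Δ1 r=1 q=0 x=0 clk=0 p=1 v=1 u=1
t4.Δ0 r=1 q=0 x=0 clk=0 p=1 v=1 u=1
t4.Δ1 r=1 q=0 x=0 clk=1 p=1 v=1 u=1
t4.Δ2 r=1 q=0 x=0 clk=1 p=0 v=1 u=1
t4.Δ3 r=1 q=0 x=0 clk=1 p=0 v=1 u=0
t5.Δ0 r=1 q=0 x=0 clk=1 p=0 v=1 u=0
t5.Δ1 r=1 q=0 x=0 clk=0 p=0 v=1 u=0
t6.Δ0 r=1 q=0 x=0 clk=0 p=0 v=1 u=0
t6.Δ1 r=1 q=0 x=0 clk=1 p=0 v=1 u=0
t6.Δ2 r=1 q=0 x=0 clk=1 p=1 v=1 u=0
t6.Δ3 r=1 q=0 x=0 clk=1 p=1 v=1 u=1
t7.Δ0 r=1 q=0 x=0 clk=1 p=1 v=1 u=1
t7.Δ1 r=1 q=0 x=0 clk=0 p=1 v=1 u=1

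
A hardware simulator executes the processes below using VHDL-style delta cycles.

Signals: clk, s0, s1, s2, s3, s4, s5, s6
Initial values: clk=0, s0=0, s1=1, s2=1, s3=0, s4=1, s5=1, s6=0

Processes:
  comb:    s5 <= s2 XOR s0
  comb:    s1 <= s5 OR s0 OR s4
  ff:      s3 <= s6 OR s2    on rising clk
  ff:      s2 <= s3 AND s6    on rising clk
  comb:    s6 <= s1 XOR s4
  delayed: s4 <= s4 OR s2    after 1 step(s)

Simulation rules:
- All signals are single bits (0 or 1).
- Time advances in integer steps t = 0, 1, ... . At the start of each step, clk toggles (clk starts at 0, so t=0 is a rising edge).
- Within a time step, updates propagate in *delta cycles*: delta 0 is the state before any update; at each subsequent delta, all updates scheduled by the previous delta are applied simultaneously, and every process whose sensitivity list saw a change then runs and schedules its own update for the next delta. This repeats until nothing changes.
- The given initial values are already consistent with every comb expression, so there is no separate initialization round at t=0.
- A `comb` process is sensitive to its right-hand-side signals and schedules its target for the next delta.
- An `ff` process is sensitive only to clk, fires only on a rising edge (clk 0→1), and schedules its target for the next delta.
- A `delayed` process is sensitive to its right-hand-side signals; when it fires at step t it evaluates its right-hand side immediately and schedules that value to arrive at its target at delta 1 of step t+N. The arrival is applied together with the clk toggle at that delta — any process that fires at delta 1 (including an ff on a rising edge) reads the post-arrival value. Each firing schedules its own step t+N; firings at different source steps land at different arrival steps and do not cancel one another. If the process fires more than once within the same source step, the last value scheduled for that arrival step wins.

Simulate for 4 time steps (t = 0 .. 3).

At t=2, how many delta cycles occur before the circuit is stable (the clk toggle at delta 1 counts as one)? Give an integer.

t0.Δ0 s6=0 clk=0 s5=1 s3=0 s4=1 s1=1 s2=1 s0=0
t0.Δ1 s6=0 clk=1 s5=1 s3=0 s4=1 s1=1 s2=1 s0=0
t0.Δ2 s6=0 clk=1 s5=1 s3=1 s4=1 s1=1 s2=0 s0=0
t0.Δ3 s6=0 clk=1 s5=0 s3=1 s4=1 s1=1 s2=0 s0=0
t1.Δ0 s6=0 clk=1 s5=0 s3=1 s4=1 s1=1 s2=0 s0=0
t1.Δ1 s6=0 clk=0 s5=0 s3=1 s4=1 s1=1 s2=0 s0=0
t2.Δ0 s6=0 clk=0 s5=0 s3=1 s4=1 s1=1 s2=0 s0=0
t2.Δ1 s6=0 clk=1 s5=0 s3=1 s4=1 s1=1 s2=0 s0=0
t2.Δ2 s6=0 clk=1 s5=0 s3=0 s4=1 s1=1 s2=0 s0=0
t3.Δ0 s6=0 clk=1 s5=0 s3=0 s4=1 s1=1 s2=0 s0=0
t3.Δ1 s6=0 clk=0 s5=0 s3=0 s4=1 s1=1 s2=0 s0=0

2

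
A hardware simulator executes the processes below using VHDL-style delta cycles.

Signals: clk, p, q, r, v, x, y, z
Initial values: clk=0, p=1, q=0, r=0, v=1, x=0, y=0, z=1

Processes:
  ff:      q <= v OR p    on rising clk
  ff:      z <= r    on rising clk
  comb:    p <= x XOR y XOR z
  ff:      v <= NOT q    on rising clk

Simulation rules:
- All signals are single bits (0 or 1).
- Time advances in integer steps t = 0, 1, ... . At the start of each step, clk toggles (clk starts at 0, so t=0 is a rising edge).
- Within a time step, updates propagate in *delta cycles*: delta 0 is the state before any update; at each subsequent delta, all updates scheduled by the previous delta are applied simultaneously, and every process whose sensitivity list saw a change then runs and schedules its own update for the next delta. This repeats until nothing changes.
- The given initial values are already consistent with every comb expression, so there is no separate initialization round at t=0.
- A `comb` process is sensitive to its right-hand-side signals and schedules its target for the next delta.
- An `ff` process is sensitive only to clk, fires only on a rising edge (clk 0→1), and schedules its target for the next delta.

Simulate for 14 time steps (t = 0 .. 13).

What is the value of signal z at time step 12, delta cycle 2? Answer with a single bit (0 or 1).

0

[bits: p,r,q,z,v,clk,x,y]
t=0: Δ0=10011000 Δ1=10011100 Δ2=10101100 Δ3=00101100 | 3Δ
t=1: Δ0=00101100 Δ1=00101000 | 1Δ
t=2: Δ0=00101000 Δ1=00101100 Δ2=00100100 | 2Δ
t=3: Δ0=00100100 Δ1=00100000 | 1Δ
t=4: Δ0=00100000 Δ1=00100100 Δ2=00000100 | 2Δ
t=5: Δ0=00000100 Δ1=00000000 | 1Δ
t=6: Δ0=00000000 Δ1=00000100 Δ2=00001100 | 2Δ
t=7: Δ0=00001100 Δ1=00001000 | 1Δ
t=8: Δ0=00001000 Δ1=00001100 Δ2=00101100 | 2Δ
t=9: Δ0=00101100 Δ1=00101000 | 1Δ
t=10: Δ0=00101000 Δ1=00101100 Δ2=00100100 | 2Δ
t=11: Δ0=00100100 Δ1=00100000 | 1Δ
t=12: Δ0=00100000 Δ1=00100100 Δ2=00000100 | 2Δ
t=13: Δ0=00000100 Δ1=00000000 | 1Δ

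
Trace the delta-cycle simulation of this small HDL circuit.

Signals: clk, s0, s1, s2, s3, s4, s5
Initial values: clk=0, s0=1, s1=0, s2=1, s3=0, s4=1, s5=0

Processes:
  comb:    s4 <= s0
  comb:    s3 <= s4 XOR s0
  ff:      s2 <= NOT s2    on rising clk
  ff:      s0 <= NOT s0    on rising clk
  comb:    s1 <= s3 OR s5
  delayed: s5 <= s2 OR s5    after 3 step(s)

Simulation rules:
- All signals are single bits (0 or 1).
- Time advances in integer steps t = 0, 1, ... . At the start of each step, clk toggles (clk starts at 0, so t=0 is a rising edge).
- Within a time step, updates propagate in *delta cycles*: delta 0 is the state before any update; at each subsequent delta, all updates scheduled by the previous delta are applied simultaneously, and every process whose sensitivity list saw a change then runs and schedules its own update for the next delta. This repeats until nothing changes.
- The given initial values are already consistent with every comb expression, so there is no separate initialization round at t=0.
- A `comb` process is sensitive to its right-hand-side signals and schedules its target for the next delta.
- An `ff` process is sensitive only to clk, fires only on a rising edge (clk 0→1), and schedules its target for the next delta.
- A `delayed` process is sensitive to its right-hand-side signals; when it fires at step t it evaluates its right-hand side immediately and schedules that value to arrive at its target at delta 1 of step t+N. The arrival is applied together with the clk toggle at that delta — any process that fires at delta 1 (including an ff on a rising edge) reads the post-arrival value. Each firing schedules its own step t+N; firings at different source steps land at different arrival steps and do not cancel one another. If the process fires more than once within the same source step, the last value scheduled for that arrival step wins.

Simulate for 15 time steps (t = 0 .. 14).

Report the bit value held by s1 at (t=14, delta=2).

1

[bits: s3,s5,s2,s4,clk,s0,s1]
t=0: Δ0=0011010 Δ1=0011110 Δ2=0001100 Δ3=1000100 Δ4=0000101 Δ5=0000100 | 5Δ
t=1: Δ0=0000100 Δ1=0000000 | 1Δ
t=2: Δ0=0000000 Δ1=0000100 Δ2=0010110 Δ3=1011110 Δ4=0011111 Δ5=0011110 | 5Δ
t=3: Δ0=0011110 Δ1=0011010 | 1Δ
t=4: Δ0=0011010 Δ1=0011110 Δ2=0001100 Δ3=1000100 Δ4=0000101 Δ5=0000100 | 5Δ
t=5: Δ0=0000100 Δ1=0100000 Δ2=0100001 | 2Δ
t=6: Δ0=0100001 Δ1=0100101 Δ2=0110111 Δ3=1111111 Δ4=0111111 | 4Δ
t=7: Δ0=0111111 Δ1=0011011 Δ2=0011010 | 2Δ
t=8: Δ0=0011010 Δ1=0111110 Δ2=0101101 Δ3=1100101 Δ4=0100101 | 4Δ
t=9: Δ0=0100101 Δ1=0100001 | 1Δ
t=10: Δ0=0100001 Δ1=0100101 Δ2=0110111 Δ3=1111111 Δ4=0111111 | 4Δ
t=11: Δ0=0111111 Δ1=0111011 | 1Δ
t=12: Δ0=0111011 Δ1=0111111 Δ2=0101101 Δ3=1100101 Δ4=0100101 | 4Δ
t=13: Δ0=0100101 Δ1=0100001 | 1Δ
t=14: Δ0=0100001 Δ1=0100101 Δ2=0110111 Δ3=1111111 Δ4=0111111 | 4Δ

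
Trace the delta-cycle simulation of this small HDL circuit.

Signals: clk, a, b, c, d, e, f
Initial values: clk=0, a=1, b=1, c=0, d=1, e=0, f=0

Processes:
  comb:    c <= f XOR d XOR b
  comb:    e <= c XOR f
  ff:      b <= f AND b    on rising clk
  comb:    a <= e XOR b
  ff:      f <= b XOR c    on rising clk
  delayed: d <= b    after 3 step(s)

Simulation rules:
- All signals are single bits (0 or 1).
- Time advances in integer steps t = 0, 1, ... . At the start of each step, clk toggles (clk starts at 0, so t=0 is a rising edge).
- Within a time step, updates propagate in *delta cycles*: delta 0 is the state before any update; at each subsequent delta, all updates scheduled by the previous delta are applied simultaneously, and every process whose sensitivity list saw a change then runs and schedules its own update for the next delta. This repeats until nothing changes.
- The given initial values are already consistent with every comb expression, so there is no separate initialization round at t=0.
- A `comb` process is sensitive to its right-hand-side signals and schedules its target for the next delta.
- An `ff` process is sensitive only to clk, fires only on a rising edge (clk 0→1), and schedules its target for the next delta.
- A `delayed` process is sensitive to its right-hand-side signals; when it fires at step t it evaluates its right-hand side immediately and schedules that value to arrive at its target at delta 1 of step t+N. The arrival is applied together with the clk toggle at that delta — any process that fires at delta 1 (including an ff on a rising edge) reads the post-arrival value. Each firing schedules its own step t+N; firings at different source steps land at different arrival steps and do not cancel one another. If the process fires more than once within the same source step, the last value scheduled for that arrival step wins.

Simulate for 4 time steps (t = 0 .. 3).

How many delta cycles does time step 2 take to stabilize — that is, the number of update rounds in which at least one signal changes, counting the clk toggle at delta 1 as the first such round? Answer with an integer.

5

[bits: d,clk,b,a,c,e,f]
t=0: Δ0=1011000 Δ1=1111000 Δ2=1101001 Δ3=1100011 Δ4=1101011 | 4Δ
t=1: Δ0=1101011 Δ1=1001011 | 1Δ
t=2: Δ0=1001011 Δ1=1101011 Δ2=1101010 Δ3=1101100 Δ4=1100110 Δ5=1101110 | 5Δ
t=3: Δ0=1101110 Δ1=0001110 Δ2=0001010 Δ3=0001000 Δ4=0000000 | 4Δ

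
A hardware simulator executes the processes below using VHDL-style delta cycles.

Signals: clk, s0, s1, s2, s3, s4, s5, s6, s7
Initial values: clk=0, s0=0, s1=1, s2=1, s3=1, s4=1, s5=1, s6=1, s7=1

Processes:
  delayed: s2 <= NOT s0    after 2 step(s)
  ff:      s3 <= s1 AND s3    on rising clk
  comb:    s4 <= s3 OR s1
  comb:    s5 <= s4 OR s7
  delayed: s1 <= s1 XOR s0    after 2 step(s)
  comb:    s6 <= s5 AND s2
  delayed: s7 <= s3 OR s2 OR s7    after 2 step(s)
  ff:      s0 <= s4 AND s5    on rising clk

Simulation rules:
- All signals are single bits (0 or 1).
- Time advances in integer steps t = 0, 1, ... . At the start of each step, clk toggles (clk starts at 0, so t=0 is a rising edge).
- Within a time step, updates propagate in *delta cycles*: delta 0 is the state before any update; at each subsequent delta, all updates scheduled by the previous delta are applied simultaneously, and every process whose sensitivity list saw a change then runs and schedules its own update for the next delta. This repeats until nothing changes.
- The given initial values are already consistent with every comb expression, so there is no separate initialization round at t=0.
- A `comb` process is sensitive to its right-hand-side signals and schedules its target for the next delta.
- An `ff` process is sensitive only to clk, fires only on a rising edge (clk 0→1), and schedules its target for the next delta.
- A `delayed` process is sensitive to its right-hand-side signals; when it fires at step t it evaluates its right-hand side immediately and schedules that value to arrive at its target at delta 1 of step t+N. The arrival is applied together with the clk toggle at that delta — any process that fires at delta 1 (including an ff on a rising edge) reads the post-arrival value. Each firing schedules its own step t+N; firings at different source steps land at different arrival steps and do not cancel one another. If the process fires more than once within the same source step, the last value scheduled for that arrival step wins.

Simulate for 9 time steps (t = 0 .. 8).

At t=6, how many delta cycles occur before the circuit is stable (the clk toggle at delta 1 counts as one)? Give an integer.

2

[bits: s7,s6,s1,s2,s4,s3,s5,s0,clk]
t=0: Δ0=111111100 Δ1=111111101 Δ2=111111111 | 2Δ
t=1: Δ0=111111111 Δ1=111111110 | 1Δ
t=2: Δ0=111111110 Δ1=110011111 Δ2=100010111 Δ3=100000111 | 3Δ
t=3: Δ0=100000111 Δ1=100000110 | 1Δ
t=4: Δ0=100000110 Δ1=101000111 Δ2=101010101 | 2Δ
t=5: Δ0=101010101 Δ1=101010100 | 1Δ
t=6: Δ0=101010100 Δ1=101110101 Δ2=111110111 | 2Δ
t=7: Δ0=111110111 Δ1=111110110 | 1Δ
t=8: Δ0=111110110 Δ1=110010111 Δ2=100000111 | 2Δ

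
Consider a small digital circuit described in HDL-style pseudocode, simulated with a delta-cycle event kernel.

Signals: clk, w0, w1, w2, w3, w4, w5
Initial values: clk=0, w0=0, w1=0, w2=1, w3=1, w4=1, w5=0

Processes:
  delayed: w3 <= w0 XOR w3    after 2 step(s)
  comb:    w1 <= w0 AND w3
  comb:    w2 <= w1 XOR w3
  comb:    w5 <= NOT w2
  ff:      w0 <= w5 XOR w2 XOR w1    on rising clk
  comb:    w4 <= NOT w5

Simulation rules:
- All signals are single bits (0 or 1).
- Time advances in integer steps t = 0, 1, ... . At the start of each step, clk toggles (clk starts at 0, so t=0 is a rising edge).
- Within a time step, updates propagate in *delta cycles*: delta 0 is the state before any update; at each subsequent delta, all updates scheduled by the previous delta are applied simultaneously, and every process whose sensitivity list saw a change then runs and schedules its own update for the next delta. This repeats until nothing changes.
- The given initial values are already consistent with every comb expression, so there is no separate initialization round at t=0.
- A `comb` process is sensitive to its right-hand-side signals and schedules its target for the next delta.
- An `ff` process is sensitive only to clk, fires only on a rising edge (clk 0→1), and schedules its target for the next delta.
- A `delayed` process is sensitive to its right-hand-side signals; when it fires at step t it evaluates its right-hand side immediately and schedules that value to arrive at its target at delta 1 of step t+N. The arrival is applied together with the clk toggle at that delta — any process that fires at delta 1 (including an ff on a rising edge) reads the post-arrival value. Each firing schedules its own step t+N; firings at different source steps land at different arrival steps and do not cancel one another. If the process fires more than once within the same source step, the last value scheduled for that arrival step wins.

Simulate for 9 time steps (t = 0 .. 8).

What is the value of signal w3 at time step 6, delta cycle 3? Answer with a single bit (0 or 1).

1

t=0 Δ0: w1=0 w5=0 w4=1 clk=0 w2=1 w3=1 w0=0
  Δ1: clk:0→1
  Δ2: w0:0→1
  Δ3: w1:0→1
  Δ4: w2:1→0
  Δ5: w5:0→1
  Δ6: w4:1→0
  (6Δ to stable)
t=1 Δ0: w1=1 w5=1 w4=0 clk=1 w2=0 w3=1 w0=1
  Δ1: clk:1→0
  (1Δ to stable)
t=2 Δ0: w1=1 w5=1 w4=0 clk=0 w2=0 w3=1 w0=1
  Δ1: clk:0→1, w3:1→0
  Δ2: w1:1→0, w2:0→1, w0:1→0
  Δ3: w5:1→0, w2:1→0
  Δ4: w5:0→1, w4:0→1
  Δ5: w4:1→0
  (5Δ to stable)
t=3 Δ0: w1=0 w5=1 w4=0 clk=1 w2=0 w3=0 w0=0
  Δ1: clk:1→0
  (1Δ to stable)
t=4 Δ0: w1=0 w5=1 w4=0 clk=0 w2=0 w3=0 w0=0
  Δ1: clk:0→1
  Δ2: w0:0→1
  (2Δ to stable)
t=5 Δ0: w1=0 w5=1 w4=0 clk=1 w2=0 w3=0 w0=1
  Δ1: clk:1→0
  (1Δ to stable)
t=6 Δ0: w1=0 w5=1 w4=0 clk=0 w2=0 w3=0 w0=1
  Δ1: clk:0→1, w3:0→1
  Δ2: w1:0→1, w2:0→1
  Δ3: w5:1→0, w2:1→0
  Δ4: w5:0→1, w4:0→1
  Δ5: w4:1→0
  (5Δ to stable)
t=7 Δ0: w1=1 w5=1 w4=0 clk=1 w2=0 w3=1 w0=1
  Δ1: clk:1→0
  (1Δ to stable)
t=8 Δ0: w1=1 w5=1 w4=0 clk=0 w2=0 w3=1 w0=1
  Δ1: clk:0→1, w3:1→0
  Δ2: w1:1→0, w2:0→1, w0:1→0
  Δ3: w5:1→0, w2:1→0
  Δ4: w5:0→1, w4:0→1
  Δ5: w4:1→0
  (5Δ to stable)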